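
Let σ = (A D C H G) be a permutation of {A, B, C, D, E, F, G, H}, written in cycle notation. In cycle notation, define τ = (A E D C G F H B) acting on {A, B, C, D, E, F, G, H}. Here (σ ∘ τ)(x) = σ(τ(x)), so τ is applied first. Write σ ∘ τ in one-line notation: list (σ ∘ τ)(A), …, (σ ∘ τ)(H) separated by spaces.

E D A H C G F B

Chase each element through τ then σ: A → E → E; B → A → D; C → G → A; D → C → H; E → D → C; F → H → G; G → F → F; H → B → B.
Collecting the images, σ ∘ τ = [E D A H C G F B].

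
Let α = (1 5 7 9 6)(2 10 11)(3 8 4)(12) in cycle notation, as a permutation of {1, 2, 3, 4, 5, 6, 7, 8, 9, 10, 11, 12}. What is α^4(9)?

9 lies in the 5-cycle (1 5 7 9 6).
Stepping 4 places around the cycle: 9 → 6 → 1 → 5 → 7.

7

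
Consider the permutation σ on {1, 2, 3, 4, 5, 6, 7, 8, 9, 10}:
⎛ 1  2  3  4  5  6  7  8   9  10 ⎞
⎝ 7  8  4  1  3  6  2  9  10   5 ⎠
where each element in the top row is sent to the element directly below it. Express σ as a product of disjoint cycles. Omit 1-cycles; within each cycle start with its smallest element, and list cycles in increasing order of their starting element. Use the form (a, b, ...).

(1, 7, 2, 8, 9, 10, 5, 3, 4)

Iterating σ from 1 gives 1 → 7 → 2 → 8 → 9 → 10 → 5 → 3 → 4 → 1; that is the 9-cycle (1, 7, 2, 8, 9, 10, 5, 3, 4).
Continuing from each remaining unvisited element yields (1, 7, 2, 8, 9, 10, 5, 3, 4).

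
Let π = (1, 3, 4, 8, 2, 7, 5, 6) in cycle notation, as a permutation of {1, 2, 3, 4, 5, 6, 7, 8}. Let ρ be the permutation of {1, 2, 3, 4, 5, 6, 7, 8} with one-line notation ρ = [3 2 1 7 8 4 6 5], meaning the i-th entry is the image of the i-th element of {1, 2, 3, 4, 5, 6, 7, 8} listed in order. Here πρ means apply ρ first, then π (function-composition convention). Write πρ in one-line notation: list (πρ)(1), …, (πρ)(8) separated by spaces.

4 7 3 5 2 8 1 6

(πρ)(x) = π(ρ(x)). Computing each image: π(ρ(1)) = π(3) = 4, π(ρ(2)) = π(2) = 7, π(ρ(3)) = π(1) = 3, π(ρ(4)) = π(7) = 5, π(ρ(5)) = π(8) = 2, π(ρ(6)) = π(4) = 8, π(ρ(7)) = π(6) = 1, π(ρ(8)) = π(5) = 6.
Hence πρ = [4 7 3 5 2 8 1 6].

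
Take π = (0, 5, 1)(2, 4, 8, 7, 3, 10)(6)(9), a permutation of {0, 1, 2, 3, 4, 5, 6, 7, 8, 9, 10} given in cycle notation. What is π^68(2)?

8

2 lies in the 6-cycle (2, 4, 8, 7, 3, 10).
Powers repeat with period 6 on this cycle, and 68 mod 6 = 2, so π^68(2) = π^2(2).
Stepping 2 places around the cycle: 2 → 4 → 8.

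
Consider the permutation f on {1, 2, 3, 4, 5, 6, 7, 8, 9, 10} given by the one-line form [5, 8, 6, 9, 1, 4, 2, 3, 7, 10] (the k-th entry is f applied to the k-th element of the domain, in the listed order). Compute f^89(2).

9

Tracing 2 → 8 → … returns to 2 after 7 steps, so 2 lies in a 7-cycle (2 8 3 6 4 9 7).
Powers repeat with period 7 on this cycle, and 89 mod 7 = 5, so f^89(2) = f^5(2).
Stepping 5 places around the cycle: 2 → 8 → 3 → 6 → 4 → 9.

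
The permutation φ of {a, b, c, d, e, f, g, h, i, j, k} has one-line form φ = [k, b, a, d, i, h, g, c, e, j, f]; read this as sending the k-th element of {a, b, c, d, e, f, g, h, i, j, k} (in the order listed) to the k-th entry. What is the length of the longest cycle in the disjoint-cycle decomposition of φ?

Decomposing into disjoint cycles gives (a, k, f, h, c)(e, i); the longest has length 5.

5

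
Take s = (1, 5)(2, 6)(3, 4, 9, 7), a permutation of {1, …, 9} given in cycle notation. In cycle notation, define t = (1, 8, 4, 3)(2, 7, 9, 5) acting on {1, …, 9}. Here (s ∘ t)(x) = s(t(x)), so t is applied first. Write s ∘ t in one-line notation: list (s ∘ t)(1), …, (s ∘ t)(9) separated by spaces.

(s ∘ t)(x) = s(t(x)). Computing each image: s(t(1)) = s(8) = 8, s(t(2)) = s(7) = 3, s(t(3)) = s(1) = 5, s(t(4)) = s(3) = 4, s(t(5)) = s(2) = 6, s(t(6)) = s(6) = 2, s(t(7)) = s(9) = 7, s(t(8)) = s(4) = 9, s(t(9)) = s(5) = 1.
Hence s ∘ t = [8 3 5 4 6 2 7 9 1].

8 3 5 4 6 2 7 9 1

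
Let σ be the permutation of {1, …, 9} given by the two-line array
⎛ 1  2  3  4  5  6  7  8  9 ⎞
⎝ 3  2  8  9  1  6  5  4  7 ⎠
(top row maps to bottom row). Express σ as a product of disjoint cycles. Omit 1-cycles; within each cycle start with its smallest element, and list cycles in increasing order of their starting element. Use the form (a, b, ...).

(1, 3, 8, 4, 9, 7, 5)

Start at 1 and follow images: 1 → 3 → 8 → 4 → 9 → 7 → 5 → 1, giving the cycle (1, 3, 8, 4, 9, 7, 5).
Continuing from each remaining unvisited element yields (1, 3, 8, 4, 9, 7, 5).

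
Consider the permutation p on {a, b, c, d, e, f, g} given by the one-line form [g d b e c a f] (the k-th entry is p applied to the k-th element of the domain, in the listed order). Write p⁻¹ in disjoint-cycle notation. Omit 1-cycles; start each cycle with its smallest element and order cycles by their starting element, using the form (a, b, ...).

First write p in disjoint cycles: (a, g, f)(b, d, e, c).
Reversing each cycle (and rotating so the smallest element leads) gives p⁻¹ = (a, f, g)(b, c, e, d).

(a, f, g)(b, c, e, d)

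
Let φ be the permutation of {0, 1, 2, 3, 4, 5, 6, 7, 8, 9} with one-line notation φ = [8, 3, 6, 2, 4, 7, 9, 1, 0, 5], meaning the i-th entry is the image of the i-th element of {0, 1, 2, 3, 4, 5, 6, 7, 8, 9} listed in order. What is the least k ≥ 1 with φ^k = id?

Decomposing into disjoint cycles gives cycle lengths 7, 2, 1.
The order of φ is the least common multiple of its cycle lengths: lcm(7, 2) = 14.

14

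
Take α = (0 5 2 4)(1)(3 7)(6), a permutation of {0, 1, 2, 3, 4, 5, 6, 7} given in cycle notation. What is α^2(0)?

2

0 lies in the 4-cycle (0 5 2 4).
Stepping 2 places around the cycle: 0 → 5 → 2.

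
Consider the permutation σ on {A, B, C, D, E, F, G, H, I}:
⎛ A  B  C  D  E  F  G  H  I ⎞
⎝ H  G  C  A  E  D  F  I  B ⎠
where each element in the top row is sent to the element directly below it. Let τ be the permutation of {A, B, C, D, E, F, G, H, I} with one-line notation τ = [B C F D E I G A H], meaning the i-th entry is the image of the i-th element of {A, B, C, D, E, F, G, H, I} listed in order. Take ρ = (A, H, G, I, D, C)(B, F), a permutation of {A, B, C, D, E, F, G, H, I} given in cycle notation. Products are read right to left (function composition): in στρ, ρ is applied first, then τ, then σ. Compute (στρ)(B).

B

Chase B: ρ(B) = F; τ(F) = I; σ(I) = B. Hence (στρ)(B) = B.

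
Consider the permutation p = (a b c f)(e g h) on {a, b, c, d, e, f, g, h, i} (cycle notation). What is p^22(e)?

g

e lies in the 3-cycle (e g h).
Since the cycle has length 3, p^22 acts on it the same as p^1 (22 mod 3 = 1).
Stepping 1 place around the cycle: e → g.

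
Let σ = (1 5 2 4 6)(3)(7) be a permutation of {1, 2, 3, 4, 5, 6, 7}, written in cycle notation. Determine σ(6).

1

Within (1 5 2 4 6), 6 ↦ 1.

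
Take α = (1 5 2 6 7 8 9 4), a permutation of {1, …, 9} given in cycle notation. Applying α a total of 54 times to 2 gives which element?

1

2 lies in the 8-cycle (1 5 2 6 7 8 9 4).
Powers repeat with period 8 on this cycle, and 54 mod 8 = 6, so α^54(2) = α^6(2).
Advancing 6 steps from 2: 2 → 6 → 7 → 8 → 9 → 4 → 1.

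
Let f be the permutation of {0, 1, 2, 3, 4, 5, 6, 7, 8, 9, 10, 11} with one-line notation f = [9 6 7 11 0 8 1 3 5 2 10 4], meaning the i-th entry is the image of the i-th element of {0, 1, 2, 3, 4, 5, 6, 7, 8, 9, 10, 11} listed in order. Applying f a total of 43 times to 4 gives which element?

Tracing 4 → 0 → … returns to 4 after 7 steps, so 4 lies in a 7-cycle (0 9 2 7 3 11 4).
Powers repeat with period 7 on this cycle, and 43 mod 7 = 1, so f^43(4) = f^1(4).
Advancing 1 step from 4: 4 → 0.

0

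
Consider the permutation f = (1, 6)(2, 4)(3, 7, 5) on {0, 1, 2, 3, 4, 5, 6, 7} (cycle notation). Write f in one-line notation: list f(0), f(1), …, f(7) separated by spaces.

0 6 4 7 2 3 1 5

Each element maps to the next entry in its cycle (wrapping to the front): 0↦0, 1↦6, 2↦4, 3↦7, 4↦2, 5↦3, 6↦1, 7↦5.
Listing these in domain order gives 0 6 4 7 2 3 1 5.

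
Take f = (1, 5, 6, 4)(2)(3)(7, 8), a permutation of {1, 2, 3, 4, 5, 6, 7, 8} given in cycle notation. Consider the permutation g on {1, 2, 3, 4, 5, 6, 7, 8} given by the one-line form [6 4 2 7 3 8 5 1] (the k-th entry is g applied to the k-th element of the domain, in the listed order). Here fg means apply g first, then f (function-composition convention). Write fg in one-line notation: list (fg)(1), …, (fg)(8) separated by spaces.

4 1 2 8 3 7 6 5

For each element, apply g then f: 1 → 6 → 4; 2 → 4 → 1; 3 → 2 → 2; 4 → 7 → 8; 5 → 3 → 3; 6 → 8 → 7; 7 → 5 → 6; 8 → 1 → 5.
So fg in one-line form is 4 1 2 8 3 7 6 5.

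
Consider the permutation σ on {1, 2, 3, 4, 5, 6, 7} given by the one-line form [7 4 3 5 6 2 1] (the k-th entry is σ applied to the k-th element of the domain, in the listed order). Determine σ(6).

2

6 is element number 6 of the domain, and entry number 6 of the one-line form is 2, so σ(6) = 2.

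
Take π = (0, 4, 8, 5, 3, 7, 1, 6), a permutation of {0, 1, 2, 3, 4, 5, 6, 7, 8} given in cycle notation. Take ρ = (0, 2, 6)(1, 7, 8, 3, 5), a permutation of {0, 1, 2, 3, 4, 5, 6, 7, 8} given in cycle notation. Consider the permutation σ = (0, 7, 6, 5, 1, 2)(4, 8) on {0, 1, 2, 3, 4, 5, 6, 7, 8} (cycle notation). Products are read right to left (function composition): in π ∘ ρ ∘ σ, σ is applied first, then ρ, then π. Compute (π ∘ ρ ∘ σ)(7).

(π ∘ ρ ∘ σ)(7) = π(ρ(σ(7))). σ(7) = 6, then ρ(6) = 0, then π(0) = 4, so the result is 4.

4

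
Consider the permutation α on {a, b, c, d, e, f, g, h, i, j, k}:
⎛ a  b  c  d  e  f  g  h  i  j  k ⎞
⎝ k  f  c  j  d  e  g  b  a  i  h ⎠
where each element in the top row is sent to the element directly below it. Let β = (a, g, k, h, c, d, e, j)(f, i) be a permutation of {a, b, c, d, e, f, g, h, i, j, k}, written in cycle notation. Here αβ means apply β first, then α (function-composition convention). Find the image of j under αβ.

(αβ)(j) = α(β(j)). β(j) = a, then α(a) = k. So (αβ)(j) = k.

k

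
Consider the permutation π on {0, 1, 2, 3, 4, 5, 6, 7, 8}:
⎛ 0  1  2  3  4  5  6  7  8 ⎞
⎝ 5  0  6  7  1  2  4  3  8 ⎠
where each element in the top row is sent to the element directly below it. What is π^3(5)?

Tracing 5 → 2 → … returns to 5 after 6 steps, so 5 lies in a 6-cycle (0, 5, 2, 6, 4, 1).
Advancing 3 steps from 5: 5 → 2 → 6 → 4.

4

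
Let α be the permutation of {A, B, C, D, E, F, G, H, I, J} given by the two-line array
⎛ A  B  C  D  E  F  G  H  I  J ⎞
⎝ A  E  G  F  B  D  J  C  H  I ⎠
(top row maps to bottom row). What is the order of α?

10

Decomposing into disjoint cycles gives cycle lengths 5, 2, 2, 1.
Since disjoint cycles commute, ord(α) = lcm(5, 2, 2) = 10.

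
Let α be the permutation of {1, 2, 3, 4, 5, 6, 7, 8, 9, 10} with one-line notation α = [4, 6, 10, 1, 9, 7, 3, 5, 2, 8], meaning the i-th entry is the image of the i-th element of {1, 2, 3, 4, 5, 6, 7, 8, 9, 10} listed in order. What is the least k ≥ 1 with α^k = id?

8

Decomposing into disjoint cycles gives cycle lengths 8, 2.
Since disjoint cycles commute, ord(α) = lcm(8, 2) = 8.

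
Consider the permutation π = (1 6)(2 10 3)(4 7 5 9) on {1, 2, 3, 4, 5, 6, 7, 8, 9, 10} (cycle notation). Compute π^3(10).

10 lies in the 3-cycle (2 10 3).
On a 3-cycle, π^3 is the identity, so π^3 = π^0 there (3 ≡ 0 mod 3).
So π^3(10) = 10.

10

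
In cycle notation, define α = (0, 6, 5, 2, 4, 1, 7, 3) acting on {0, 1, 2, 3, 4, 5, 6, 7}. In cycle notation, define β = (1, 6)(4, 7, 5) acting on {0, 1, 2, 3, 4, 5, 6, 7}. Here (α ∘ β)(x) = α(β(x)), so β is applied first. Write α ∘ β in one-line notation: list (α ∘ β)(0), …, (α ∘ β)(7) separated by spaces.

(α ∘ β)(x) = α(β(x)). Computing each image: α(β(0)) = α(0) = 6, α(β(1)) = α(6) = 5, α(β(2)) = α(2) = 4, α(β(3)) = α(3) = 0, α(β(4)) = α(7) = 3, α(β(5)) = α(4) = 1, α(β(6)) = α(1) = 7, α(β(7)) = α(5) = 2.
Hence α ∘ β = [6 5 4 0 3 1 7 2].

6 5 4 0 3 1 7 2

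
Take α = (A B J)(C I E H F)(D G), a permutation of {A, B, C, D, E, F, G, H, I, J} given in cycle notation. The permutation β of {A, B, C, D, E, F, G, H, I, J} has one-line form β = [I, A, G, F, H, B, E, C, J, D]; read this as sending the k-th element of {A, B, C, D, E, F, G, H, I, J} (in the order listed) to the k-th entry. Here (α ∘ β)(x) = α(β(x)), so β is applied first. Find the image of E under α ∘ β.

(α ∘ β)(E) = α(β(E)). β(E) = H, then α(H) = F. So (α ∘ β)(E) = F.

F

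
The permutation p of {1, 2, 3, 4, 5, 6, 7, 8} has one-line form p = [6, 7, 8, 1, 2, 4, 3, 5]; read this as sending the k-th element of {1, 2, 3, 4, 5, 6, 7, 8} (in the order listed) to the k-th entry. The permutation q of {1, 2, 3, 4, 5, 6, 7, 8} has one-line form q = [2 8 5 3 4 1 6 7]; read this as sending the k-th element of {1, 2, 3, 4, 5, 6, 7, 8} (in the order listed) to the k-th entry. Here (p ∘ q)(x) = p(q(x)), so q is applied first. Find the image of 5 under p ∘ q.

(p ∘ q)(5) = p(q(5)). q(5) = 4, then p(4) = 1. So (p ∘ q)(5) = 1.

1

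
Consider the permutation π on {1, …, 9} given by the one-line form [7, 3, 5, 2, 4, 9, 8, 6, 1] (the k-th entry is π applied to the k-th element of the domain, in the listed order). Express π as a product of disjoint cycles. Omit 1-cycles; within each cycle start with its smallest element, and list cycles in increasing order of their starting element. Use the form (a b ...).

Start at 1 and follow images: 1 → 7 → 8 → 6 → 9 → 1, giving the cycle (1 7 8 6 9).
Repeating from the next unused element and collecting all non-trivial cycles gives (1 7 8 6 9)(2 3 5 4).

(1 7 8 6 9)(2 3 5 4)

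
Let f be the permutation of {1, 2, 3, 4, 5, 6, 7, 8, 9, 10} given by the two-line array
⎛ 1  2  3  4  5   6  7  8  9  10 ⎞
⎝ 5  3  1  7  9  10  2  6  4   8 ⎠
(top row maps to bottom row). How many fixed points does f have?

No element satisfies f(x) = x, so there are 0 fixed points.

0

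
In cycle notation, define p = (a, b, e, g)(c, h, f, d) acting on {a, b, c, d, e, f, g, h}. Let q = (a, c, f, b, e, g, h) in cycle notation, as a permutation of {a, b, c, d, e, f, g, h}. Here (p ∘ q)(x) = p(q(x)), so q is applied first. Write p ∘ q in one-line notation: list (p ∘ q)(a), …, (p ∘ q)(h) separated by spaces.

For each element, apply q then p: a → c → h; b → e → g; c → f → d; d → d → c; e → g → a; f → b → e; g → h → f; h → a → b.
So p ∘ q in one-line form is h g d c a e f b.

h g d c a e f b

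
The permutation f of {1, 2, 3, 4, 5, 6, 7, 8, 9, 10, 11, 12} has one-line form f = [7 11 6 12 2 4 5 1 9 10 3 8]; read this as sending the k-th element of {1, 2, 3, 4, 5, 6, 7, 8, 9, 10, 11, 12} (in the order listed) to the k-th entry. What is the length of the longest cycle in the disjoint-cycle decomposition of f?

10

Decomposing into disjoint cycles gives (1, 7, 5, 2, 11, 3, 6, 4, 12, 8); the longest has length 10.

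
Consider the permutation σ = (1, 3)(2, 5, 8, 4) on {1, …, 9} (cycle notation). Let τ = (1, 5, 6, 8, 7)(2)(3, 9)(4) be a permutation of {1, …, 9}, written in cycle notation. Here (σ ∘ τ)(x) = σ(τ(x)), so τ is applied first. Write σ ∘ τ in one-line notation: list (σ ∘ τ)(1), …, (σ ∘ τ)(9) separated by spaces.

Chase each element through τ then σ: 1 → 5 → 8; 2 → 2 → 5; 3 → 9 → 9; 4 → 4 → 2; 5 → 6 → 6; 6 → 8 → 4; 7 → 1 → 3; 8 → 7 → 7; 9 → 3 → 1.
So σ ∘ τ in one-line form is 8 5 9 2 6 4 3 7 1.

8 5 9 2 6 4 3 7 1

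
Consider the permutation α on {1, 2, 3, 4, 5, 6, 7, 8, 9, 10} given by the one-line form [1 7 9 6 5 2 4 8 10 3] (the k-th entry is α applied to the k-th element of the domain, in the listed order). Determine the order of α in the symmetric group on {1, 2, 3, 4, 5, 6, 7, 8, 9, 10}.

12

Writing α as disjoint cycles, the cycle lengths are 4, 3, 1, 1, 1.
Since disjoint cycles commute, ord(α) = lcm(4, 3) = 12.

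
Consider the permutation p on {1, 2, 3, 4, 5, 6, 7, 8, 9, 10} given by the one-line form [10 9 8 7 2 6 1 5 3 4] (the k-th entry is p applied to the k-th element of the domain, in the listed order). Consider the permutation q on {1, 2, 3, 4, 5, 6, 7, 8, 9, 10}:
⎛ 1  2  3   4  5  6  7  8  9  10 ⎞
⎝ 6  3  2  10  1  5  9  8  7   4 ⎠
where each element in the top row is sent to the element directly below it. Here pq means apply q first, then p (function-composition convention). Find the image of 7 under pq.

3

(pq)(7) = p(q(7)). q(7) = 9, then p(9) = 3. So (pq)(7) = 3.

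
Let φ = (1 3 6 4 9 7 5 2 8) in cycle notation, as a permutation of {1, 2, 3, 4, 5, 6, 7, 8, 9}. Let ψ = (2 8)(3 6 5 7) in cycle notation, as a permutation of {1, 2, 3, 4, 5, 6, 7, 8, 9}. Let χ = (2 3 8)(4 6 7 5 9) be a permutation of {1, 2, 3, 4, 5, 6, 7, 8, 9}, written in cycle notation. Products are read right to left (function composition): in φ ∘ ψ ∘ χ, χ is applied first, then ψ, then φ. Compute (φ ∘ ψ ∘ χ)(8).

1

(φ ∘ ψ ∘ χ)(8) = φ(ψ(χ(8))). χ(8) = 2, then ψ(2) = 8, then φ(8) = 1, so the result is 1.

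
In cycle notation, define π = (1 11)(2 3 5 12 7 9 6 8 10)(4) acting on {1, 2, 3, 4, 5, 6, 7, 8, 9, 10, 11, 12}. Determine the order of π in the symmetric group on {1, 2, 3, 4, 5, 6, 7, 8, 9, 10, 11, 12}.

The disjoint cycles have lengths 9, 2, 1.
The order of π is the least common multiple of its cycle lengths: lcm(9, 2) = 18.

18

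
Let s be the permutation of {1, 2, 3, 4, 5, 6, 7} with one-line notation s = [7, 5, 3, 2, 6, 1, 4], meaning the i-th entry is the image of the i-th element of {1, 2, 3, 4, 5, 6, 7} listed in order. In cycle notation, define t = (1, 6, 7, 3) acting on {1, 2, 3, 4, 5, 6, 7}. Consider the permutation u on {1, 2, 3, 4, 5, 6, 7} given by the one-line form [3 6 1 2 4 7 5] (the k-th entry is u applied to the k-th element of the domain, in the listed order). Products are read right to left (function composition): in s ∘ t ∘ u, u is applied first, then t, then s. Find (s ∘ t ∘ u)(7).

Apply the permutations in order: u(7) = 5, then t(5) = 5, then s(5) = 6. So (s ∘ t ∘ u)(7) = 6.

6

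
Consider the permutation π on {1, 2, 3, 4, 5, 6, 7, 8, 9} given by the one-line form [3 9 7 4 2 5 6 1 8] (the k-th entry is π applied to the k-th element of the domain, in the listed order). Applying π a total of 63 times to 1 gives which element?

Tracing 1 → 3 → … returns to 1 after 8 steps, so 1 lies in an 8-cycle (1 3 7 6 5 2 9 8).
Since the cycle has length 8, π^63 acts on it the same as π^7 (63 mod 8 = 7).
Advancing 7 steps from 1: 1 → 3 → 7 → 6 → 5 → 2 → 9 → 8.

8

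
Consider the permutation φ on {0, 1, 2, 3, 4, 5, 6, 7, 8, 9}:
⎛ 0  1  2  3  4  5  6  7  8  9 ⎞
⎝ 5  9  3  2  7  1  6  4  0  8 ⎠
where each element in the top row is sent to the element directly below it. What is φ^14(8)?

9

Tracing 8 → 0 → … returns to 8 after 5 steps, so 8 lies in a 5-cycle (0, 5, 1, 9, 8).
On a 5-cycle, φ^5 is the identity, so φ^14 = φ^4 there (14 ≡ 4 mod 5).
Advancing 4 steps from 8: 8 → 0 → 5 → 1 → 9.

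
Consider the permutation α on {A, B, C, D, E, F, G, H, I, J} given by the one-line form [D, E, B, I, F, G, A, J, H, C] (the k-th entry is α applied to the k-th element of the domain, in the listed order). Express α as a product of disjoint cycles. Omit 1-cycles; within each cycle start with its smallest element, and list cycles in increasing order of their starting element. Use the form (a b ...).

Start at A and follow images: A → D → I → H → J → C → B → E → F → G → A, giving the cycle (A D I H J C B E F G).
Repeating from the next unused element and collecting all non-trivial cycles gives (A D I H J C B E F G).

(A D I H J C B E F G)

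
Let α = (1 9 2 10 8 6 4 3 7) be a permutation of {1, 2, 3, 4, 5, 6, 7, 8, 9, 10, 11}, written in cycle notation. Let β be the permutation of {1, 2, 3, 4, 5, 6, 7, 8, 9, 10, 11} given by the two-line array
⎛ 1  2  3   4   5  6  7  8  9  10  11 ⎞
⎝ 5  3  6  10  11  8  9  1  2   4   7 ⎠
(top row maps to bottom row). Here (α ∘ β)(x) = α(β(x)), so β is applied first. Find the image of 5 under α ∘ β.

11

First apply β: β(5) = 11, then α(11) = 11. Thus (α ∘ β)(5) = 11.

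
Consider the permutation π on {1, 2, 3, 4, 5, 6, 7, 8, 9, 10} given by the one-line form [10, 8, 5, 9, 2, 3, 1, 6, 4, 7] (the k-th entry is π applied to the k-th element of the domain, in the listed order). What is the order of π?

30

Decomposing into disjoint cycles gives cycle lengths 5, 3, 2.
The order of π is the least common multiple of its cycle lengths: lcm(5, 3, 2) = 30.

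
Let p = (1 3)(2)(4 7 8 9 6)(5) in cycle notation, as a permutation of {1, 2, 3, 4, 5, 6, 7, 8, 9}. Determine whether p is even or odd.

The cycle lengths are 5, 2, 1, 1.
A cycle is odd iff its length is even; p has 1 even-length cycle, so sgn(p) = (−1)^1 and p is odd.

odd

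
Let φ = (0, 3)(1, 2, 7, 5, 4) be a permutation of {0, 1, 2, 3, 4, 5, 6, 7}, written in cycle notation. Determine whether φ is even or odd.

odd

The cycle lengths are 5, 2, 1.
A cycle of length ℓ contributes ℓ−1 transpositions, so φ is a product of 4 + 1 = 5 transpositions — odd.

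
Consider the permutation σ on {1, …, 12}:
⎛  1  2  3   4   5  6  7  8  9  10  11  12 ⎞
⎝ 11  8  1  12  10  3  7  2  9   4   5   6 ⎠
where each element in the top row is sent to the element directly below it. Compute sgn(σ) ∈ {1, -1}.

1

In disjoint-cycle form the cycle lengths are 8, 2, 1, 1.
A cycle of length ℓ contributes ℓ−1 transpositions, so σ is a product of 7 + 1 = 8 transpositions — even.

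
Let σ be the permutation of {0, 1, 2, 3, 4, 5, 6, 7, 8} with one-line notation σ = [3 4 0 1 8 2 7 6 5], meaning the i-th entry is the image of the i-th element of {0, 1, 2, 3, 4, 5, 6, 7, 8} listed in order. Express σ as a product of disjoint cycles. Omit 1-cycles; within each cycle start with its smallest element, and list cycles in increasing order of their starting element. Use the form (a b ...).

Iterating σ from 0 gives 0 → 3 → 1 → 4 → 8 → 5 → 2 → 0; that is the 7-cycle (0 3 1 4 8 5 2).
Repeating from the next unused element and collecting all non-trivial cycles gives (0 3 1 4 8 5 2)(6 7).

(0 3 1 4 8 5 2)(6 7)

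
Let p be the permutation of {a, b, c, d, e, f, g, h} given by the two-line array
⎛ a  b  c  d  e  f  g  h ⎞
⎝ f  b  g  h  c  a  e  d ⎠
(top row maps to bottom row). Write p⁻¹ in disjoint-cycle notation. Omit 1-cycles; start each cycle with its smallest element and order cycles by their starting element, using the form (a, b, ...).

(a, f)(c, e, g)(d, h)

The cycle decomposition of p is (a, f)(c, g, e)(d, h).
The inverse reverses every cycle; in canonical form, p⁻¹ = (a, f)(c, e, g)(d, h).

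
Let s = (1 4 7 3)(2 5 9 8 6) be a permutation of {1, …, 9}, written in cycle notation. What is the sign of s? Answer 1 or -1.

-1

The cycle lengths are 5, 4.
A cycle of length ℓ contributes ℓ−1 transpositions, so s is a product of 4 + 3 = 7 transpositions — odd.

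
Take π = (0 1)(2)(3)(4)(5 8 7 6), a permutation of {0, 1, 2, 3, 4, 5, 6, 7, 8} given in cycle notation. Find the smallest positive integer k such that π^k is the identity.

4

The cycle type of π is (4, 2, 1, 1, 1).
Since disjoint cycles commute, ord(π) = lcm(4, 2) = 4.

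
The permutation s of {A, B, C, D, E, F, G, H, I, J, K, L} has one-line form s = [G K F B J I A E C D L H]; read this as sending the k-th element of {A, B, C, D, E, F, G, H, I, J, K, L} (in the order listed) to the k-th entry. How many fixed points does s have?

0

No element satisfies s(x) = x, so there are 0 fixed points.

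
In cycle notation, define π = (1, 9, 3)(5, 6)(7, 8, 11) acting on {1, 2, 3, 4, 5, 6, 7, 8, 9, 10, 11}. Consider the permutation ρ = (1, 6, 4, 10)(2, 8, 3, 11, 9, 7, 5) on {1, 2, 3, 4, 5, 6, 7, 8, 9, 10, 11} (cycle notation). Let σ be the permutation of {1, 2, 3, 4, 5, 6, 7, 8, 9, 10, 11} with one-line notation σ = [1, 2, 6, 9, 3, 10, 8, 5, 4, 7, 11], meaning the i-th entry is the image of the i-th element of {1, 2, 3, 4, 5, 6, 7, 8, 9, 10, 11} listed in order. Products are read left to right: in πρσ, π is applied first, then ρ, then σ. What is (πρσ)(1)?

(πρσ)(1) = σ(ρ(π(1))). π(1) = 9, then ρ(9) = 7, then σ(7) = 8, so the result is 8.

8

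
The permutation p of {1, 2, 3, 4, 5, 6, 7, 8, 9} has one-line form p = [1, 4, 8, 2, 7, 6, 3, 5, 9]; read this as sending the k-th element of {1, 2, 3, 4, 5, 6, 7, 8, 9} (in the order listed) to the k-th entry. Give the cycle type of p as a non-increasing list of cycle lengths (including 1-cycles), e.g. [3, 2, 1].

The disjoint cycles are (1)(2, 4)(3, 8, 5, 7)(6)(9), with lengths 4, 2, 1, 1, 1 in non-increasing order.

[4, 2, 1, 1, 1]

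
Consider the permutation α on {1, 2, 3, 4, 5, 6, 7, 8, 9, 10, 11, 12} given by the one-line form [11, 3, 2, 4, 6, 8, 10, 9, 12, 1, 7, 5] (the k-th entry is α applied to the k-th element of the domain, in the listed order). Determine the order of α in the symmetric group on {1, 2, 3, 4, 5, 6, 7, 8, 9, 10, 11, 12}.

The disjoint-cycle form of α has cycle lengths 5, 4, 2, 1.
Since disjoint cycles commute, ord(α) = lcm(5, 4, 2) = 20.

20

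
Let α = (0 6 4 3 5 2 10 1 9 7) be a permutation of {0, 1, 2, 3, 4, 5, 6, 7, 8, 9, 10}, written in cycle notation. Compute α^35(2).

2 lies in the 10-cycle (0 6 4 3 5 2 10 1 9 7).
Since the cycle has length 10, α^35 acts on it the same as α^5 (35 mod 10 = 5).
Stepping 5 places around the cycle: 2 → 10 → 1 → 9 → 7 → 0.

0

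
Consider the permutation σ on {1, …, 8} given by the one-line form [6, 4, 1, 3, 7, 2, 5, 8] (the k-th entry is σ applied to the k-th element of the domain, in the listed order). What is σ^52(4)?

Tracing 4 → 3 → … returns to 4 after 5 steps, so 4 lies in a 5-cycle (1 6 2 4 3).
On a 5-cycle, σ^5 is the identity, so σ^52 = σ^2 there (52 ≡ 2 mod 5).
Stepping 2 places around the cycle: 4 → 3 → 1.

1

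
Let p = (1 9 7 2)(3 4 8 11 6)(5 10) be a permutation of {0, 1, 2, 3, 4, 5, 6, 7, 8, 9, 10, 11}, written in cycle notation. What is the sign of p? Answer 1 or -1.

The cycle lengths are 5, 4, 2, 1.
A cycle of length ℓ contributes ℓ−1 transpositions, so p is a product of 4 + 3 + 1 = 8 transpositions — even.

1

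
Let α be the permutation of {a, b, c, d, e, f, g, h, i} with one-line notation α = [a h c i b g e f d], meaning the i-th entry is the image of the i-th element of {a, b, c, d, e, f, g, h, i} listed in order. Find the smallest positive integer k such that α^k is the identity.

10

Decomposing into disjoint cycles gives cycle lengths 5, 2, 1, 1.
The order is lcm(5, 2) = 10.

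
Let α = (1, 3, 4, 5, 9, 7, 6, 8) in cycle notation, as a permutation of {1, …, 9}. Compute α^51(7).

7 lies in the 8-cycle (1, 3, 4, 5, 9, 7, 6, 8).
On an 8-cycle, α^8 is the identity, so α^51 = α^3 there (51 ≡ 3 mod 8).
Advancing 3 steps from 7: 7 → 6 → 8 → 1.

1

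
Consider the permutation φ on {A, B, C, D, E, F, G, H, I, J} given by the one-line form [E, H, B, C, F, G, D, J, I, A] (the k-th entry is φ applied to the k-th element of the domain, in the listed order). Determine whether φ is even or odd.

even

In disjoint-cycle form the cycle lengths are 9, 1.
A cycle is odd iff its length is even; φ has 0 even-length cycles, so sgn(φ) = (−1)^0 and φ is even.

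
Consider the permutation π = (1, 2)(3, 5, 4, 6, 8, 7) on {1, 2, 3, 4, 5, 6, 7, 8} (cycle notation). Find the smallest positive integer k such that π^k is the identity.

6

The cycle type of π is (6, 2).
The order of π is the least common multiple of its cycle lengths: lcm(6, 2) = 6.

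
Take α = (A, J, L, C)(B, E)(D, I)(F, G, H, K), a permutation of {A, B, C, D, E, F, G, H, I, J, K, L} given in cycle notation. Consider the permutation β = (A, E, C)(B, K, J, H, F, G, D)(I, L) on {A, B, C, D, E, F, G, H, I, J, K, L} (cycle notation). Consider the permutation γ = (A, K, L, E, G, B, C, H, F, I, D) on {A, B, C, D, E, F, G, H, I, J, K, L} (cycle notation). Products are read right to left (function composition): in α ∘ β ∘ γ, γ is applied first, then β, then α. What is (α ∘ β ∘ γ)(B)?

J

Chase B: γ(B) = C; β(C) = A; α(A) = J. Hence (α ∘ β ∘ γ)(B) = J.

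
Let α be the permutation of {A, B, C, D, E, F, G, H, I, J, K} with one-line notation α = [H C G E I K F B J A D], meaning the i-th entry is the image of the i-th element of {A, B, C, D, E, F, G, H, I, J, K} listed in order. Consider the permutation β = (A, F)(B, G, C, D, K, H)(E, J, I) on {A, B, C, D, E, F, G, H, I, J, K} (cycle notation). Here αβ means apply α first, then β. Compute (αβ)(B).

D

(αβ)(B) = β(α(B)). α(B) = C, then β(C) = D. So (αβ)(B) = D.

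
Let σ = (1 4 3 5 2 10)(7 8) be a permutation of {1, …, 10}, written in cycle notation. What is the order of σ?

The cycle type of σ is (6, 2, 1, 1).
The order of σ is the least common multiple of its cycle lengths: lcm(6, 2) = 6.

6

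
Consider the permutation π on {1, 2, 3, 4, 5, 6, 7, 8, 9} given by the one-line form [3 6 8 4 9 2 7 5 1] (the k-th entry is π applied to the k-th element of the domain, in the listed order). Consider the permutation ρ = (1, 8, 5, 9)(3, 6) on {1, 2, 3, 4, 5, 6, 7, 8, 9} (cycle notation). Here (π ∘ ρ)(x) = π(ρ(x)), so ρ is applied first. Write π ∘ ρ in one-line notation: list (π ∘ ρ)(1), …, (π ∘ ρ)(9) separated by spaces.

(π ∘ ρ)(x) = π(ρ(x)). Computing each image: π(ρ(1)) = π(8) = 5, π(ρ(2)) = π(2) = 6, π(ρ(3)) = π(6) = 2, π(ρ(4)) = π(4) = 4, π(ρ(5)) = π(9) = 1, π(ρ(6)) = π(3) = 8, π(ρ(7)) = π(7) = 7, π(ρ(8)) = π(5) = 9, π(ρ(9)) = π(1) = 3.
Hence π ∘ ρ = [5 6 2 4 1 8 7 9 3].

5 6 2 4 1 8 7 9 3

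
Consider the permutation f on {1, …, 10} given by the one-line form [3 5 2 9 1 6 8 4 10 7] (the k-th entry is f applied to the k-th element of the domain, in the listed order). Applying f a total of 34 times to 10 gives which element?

9

Tracing 10 → 7 → … returns to 10 after 5 steps, so 10 lies in a 5-cycle (4 9 10 7 8).
On a 5-cycle, f^5 is the identity, so f^34 = f^4 there (34 ≡ 4 mod 5).
Stepping 4 places around the cycle: 10 → 7 → 8 → 4 → 9.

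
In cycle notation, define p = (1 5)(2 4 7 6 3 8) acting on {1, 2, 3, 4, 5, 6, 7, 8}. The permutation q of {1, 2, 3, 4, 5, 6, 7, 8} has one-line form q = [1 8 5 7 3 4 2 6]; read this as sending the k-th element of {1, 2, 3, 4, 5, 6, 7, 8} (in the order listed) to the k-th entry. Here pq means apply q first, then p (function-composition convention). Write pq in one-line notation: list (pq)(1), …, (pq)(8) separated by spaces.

Chase each element through q then p: 1 → 1 → 5; 2 → 8 → 2; 3 → 5 → 1; 4 → 7 → 6; 5 → 3 → 8; 6 → 4 → 7; 7 → 2 → 4; 8 → 6 → 3.
Collecting the images, pq = [5 2 1 6 8 7 4 3].

5 2 1 6 8 7 4 3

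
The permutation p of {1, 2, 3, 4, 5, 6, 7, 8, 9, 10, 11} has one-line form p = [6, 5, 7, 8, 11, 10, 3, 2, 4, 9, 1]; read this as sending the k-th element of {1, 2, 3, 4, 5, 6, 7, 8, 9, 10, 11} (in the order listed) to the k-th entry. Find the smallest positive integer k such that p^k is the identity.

18

Decomposing into disjoint cycles gives cycle lengths 9, 2.
The order is lcm(9, 2) = 18.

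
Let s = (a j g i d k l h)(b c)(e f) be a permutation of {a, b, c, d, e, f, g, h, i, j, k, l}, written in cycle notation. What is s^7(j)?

j lies in the 8-cycle (a j g i d k l h).
Advancing 7 steps from j: j → g → i → d → k → l → h → a.

a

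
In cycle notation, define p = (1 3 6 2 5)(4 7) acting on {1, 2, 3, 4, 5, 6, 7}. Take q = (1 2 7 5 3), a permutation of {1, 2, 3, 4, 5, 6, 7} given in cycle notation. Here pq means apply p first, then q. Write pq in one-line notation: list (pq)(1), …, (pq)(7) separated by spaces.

(pq)(x) = q(p(x)). Computing each image: q(p(1)) = q(3) = 1, q(p(2)) = q(5) = 3, q(p(3)) = q(6) = 6, q(p(4)) = q(7) = 5, q(p(5)) = q(1) = 2, q(p(6)) = q(2) = 7, q(p(7)) = q(4) = 4.
Hence pq = [1 3 6 5 2 7 4].

1 3 6 5 2 7 4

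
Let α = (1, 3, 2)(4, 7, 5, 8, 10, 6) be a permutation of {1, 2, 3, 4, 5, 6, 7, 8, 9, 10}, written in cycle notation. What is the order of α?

6

The cycle type of α is (6, 3, 1).
The order is lcm(6, 3) = 6.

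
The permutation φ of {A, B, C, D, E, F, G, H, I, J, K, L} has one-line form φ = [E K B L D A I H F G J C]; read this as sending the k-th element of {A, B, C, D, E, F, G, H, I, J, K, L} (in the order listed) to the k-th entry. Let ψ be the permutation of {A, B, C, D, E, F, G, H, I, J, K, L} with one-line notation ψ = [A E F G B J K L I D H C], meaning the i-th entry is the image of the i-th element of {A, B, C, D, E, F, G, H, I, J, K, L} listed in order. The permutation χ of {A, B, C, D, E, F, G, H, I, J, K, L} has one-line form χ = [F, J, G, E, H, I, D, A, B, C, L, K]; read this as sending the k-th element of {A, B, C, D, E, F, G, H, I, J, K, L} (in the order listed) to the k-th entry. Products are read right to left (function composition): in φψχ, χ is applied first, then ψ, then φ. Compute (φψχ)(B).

Chase B: χ(B) = J; ψ(J) = D; φ(D) = L. Hence (φψχ)(B) = L.

L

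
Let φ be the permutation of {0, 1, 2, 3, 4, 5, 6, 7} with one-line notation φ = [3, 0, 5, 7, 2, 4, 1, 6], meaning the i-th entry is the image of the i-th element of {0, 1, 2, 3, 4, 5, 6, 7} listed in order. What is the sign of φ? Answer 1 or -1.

In disjoint-cycle form the cycle lengths are 5, 3.
A cycle of length ℓ contributes ℓ−1 transpositions, so φ is a product of 4 + 2 = 6 transpositions — even.

1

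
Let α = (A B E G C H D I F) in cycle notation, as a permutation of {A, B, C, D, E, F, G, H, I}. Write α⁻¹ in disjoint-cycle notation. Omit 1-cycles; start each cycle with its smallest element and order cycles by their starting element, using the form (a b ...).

(A F I D H C G E B)

If α sends a → b within a cycle, α⁻¹ sends b → a; equivalently, reverse each cycle.
Reversing each cycle of α and rotating so the smallest element leads gives (A F I D H C G E B).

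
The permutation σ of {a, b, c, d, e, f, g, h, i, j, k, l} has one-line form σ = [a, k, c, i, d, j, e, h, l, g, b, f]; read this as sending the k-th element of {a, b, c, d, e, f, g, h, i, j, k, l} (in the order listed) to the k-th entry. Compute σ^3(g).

Tracing g → e → … returns to g after 7 steps, so g lies in a 7-cycle (d i l f j g e).
Stepping 3 places around the cycle: g → e → d → i.

i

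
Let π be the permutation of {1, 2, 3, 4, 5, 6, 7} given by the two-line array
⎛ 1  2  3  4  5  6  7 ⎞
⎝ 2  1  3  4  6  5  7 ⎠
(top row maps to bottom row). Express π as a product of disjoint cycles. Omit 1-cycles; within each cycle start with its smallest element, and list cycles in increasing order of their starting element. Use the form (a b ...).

(1 2)(5 6)

From 1: 1 → 2 → 1, closing the cycle (1 2).
Continuing from each remaining unvisited element yields (1 2)(5 6).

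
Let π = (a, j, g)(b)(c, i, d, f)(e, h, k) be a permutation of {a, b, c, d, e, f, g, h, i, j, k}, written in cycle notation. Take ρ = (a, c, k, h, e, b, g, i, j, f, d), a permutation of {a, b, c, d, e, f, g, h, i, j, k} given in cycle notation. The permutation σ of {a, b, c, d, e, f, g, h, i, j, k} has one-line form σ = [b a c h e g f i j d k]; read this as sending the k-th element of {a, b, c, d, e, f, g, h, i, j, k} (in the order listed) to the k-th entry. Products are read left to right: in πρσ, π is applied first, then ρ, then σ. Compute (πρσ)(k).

a

(πρσ)(k) = σ(ρ(π(k))). π(k) = e, then ρ(e) = b, then σ(b) = a, so the result is a.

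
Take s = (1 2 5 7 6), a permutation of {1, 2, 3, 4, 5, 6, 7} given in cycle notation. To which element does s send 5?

7

5 appears in (1 2 5 7 6); the next entry (wrapping around) is 7.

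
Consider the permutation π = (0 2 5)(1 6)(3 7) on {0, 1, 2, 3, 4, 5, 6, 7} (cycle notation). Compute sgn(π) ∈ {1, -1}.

1

The cycle lengths are 3, 2, 2, 1.
A cycle of length ℓ contributes ℓ−1 transpositions, so π is a product of 2 + 1 + 1 = 4 transpositions — even.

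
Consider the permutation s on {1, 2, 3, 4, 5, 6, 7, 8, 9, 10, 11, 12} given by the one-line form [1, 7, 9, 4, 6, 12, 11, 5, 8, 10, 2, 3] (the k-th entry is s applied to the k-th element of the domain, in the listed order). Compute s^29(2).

11

Tracing 2 → 7 → … returns to 2 after 3 steps, so 2 lies in a 3-cycle (2 7 11).
Since the cycle has length 3, s^29 acts on it the same as s^2 (29 mod 3 = 2).
Advancing 2 steps from 2: 2 → 7 → 11.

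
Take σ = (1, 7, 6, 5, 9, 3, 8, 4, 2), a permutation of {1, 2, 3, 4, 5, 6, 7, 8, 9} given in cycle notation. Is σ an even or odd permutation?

The cycle lengths are 9.
A cycle is odd iff its length is even; σ has 0 even-length cycles, so sgn(σ) = (−1)^0 and σ is even.

even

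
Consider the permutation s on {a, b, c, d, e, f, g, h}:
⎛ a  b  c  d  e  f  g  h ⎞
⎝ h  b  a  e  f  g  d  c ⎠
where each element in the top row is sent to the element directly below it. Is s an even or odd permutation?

odd

In disjoint-cycle form the cycle lengths are 4, 3, 1.
A cycle is odd iff its length is even; s has 1 even-length cycle, so sgn(s) = (−1)^1 and s is odd.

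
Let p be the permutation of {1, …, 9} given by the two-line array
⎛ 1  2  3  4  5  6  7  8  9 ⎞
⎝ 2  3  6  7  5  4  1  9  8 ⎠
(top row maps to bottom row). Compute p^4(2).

7

Tracing 2 → 3 → … returns to 2 after 6 steps, so 2 lies in a 6-cycle (1 2 3 6 4 7).
Advancing 4 steps from 2: 2 → 3 → 6 → 4 → 7.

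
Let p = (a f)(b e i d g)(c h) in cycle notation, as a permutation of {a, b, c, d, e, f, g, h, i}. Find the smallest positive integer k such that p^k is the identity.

10

The disjoint cycles have lengths 5, 2, 2.
The order is lcm(5, 2, 2) = 10.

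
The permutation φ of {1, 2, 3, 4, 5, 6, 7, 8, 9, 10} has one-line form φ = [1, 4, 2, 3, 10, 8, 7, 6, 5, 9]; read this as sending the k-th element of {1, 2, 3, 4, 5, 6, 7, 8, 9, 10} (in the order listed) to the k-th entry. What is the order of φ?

6

Decomposing into disjoint cycles gives cycle lengths 3, 3, 2, 1, 1.
Since disjoint cycles commute, ord(φ) = lcm(3, 3, 2) = 6.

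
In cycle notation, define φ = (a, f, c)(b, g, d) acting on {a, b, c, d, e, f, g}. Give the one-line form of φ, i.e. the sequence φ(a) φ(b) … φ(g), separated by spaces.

Image by image: a↦f, b↦g, c↦a, d↦b, e↦e, f↦c, g↦d.
So the one-line form is f g a b e c d.

f g a b e c d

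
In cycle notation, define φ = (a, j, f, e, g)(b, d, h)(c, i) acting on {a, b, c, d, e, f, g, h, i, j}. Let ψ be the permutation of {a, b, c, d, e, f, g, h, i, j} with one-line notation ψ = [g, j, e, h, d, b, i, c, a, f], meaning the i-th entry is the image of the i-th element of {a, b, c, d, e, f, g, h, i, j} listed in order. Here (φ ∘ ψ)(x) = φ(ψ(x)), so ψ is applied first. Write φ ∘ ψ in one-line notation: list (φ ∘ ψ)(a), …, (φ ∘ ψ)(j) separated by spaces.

a f g b h d c i j e

(φ ∘ ψ)(x) = φ(ψ(x)). Computing each image: φ(ψ(a)) = φ(g) = a, φ(ψ(b)) = φ(j) = f, φ(ψ(c)) = φ(e) = g, φ(ψ(d)) = φ(h) = b, φ(ψ(e)) = φ(d) = h, φ(ψ(f)) = φ(b) = d, φ(ψ(g)) = φ(i) = c, φ(ψ(h)) = φ(c) = i, φ(ψ(i)) = φ(a) = j, φ(ψ(j)) = φ(f) = e.
Hence φ ∘ ψ = [a f g b h d c i j e].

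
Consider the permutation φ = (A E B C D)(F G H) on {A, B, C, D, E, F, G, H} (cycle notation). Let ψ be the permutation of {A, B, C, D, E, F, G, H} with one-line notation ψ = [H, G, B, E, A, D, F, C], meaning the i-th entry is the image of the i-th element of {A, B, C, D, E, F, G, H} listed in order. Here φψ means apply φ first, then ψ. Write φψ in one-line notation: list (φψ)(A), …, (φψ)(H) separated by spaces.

A B E H G F C D

For each element, apply φ then ψ: A → E → A; B → C → B; C → D → E; D → A → H; E → B → G; F → G → F; G → H → C; H → F → D.
Collecting the images, φψ = [A B E H G F C D].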